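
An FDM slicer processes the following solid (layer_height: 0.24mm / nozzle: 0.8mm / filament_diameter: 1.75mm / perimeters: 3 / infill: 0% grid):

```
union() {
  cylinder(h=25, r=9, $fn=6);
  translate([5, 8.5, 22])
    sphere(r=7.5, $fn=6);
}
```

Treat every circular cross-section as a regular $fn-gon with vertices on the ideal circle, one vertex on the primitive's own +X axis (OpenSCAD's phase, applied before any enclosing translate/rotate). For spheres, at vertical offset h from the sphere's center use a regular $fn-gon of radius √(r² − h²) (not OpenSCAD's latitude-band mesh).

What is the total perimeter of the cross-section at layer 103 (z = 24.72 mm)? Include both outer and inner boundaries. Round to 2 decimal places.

71.42 mm

At z = 24.72 mm: the r=9 cylinder contributes a regular 6-gon of circumradius 9 (perimeter = 2·6·9.000·sin(180°/6) = 54.00 mm); the r=7.5 sphere at (5, 8.5) slices to a regular 6-gon of circumradius 6.989 (√(r²−h²) with h=2.72 from center) (perimeter = 2·6·6.989·sin(180°/6) = 41.94 mm); Taking the union: the regions partially overlap (shared area 32.52 mm²), so the edge portions inside another operand are dropped and the merged outline is re-measured after clipping — boundary = 71.42 mm. Overall, the cross-section is a single solid region. Total boundary length (outer) = 71.42 mm.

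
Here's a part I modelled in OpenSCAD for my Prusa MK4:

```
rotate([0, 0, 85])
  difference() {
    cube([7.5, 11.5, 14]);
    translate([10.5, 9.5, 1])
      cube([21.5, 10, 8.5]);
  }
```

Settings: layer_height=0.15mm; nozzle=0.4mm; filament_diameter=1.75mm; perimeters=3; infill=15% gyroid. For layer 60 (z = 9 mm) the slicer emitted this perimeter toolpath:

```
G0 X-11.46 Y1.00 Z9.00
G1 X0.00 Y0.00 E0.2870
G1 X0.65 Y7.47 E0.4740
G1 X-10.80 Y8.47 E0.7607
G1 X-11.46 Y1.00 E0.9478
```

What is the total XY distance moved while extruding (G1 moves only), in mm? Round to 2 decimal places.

Sum the Euclidean lengths of each G1 segment: total = 37.99 mm.

37.99 mm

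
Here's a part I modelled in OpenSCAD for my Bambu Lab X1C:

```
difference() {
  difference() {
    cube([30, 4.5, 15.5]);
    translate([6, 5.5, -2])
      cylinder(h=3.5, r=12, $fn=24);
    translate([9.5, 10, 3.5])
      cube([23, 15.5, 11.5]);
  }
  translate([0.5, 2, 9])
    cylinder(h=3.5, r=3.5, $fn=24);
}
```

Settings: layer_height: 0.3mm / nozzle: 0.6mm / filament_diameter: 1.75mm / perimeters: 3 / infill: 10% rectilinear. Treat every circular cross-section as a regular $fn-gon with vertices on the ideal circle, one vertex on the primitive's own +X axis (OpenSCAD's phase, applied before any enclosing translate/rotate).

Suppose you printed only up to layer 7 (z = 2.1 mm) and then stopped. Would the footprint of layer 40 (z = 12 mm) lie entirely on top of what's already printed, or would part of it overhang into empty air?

entirely on top

Compare the two slices. At z = 2.1: the cube (footprint 30×4.5) is included at this height (area 135.00 mm²); the cylinder at (6, 5.5) is not intersected at this z (z outside [-2, 1.5]); the cube at (9.5, 10) is not intersected at this z (z outside [3.5, 15]); Taking the first minus the rest: none of the subtracted shapes is present at this height, so the 30×4.5 cube is unchanged — area = 135.00 mm²; the cylinder at (0.5, 2) is absent (z outside [9, 12.5]); After the difference (first − rest): none of the subtracted shapes is present at this height, so the result so far is unchanged — area = 135.00 mm². At z = 12: the cube (footprint 30×4.5) is included at this height (area 135.00 mm²); the cylinder at (6, 5.5) is absent (z outside [-2, 1.5]); the cube at (9.5, 10) is present — its section is the full 23×15.5 rectangle (area 356.50 mm²); After the difference (first − rest): starting from the 30×4.5 cube (135.00 mm²), the 23×15.5 cube at (9.5, 10) misses the remaining region (no effect) — area = 135.00 mm²; the r=3.5 cylinder at (0.5, 2) gives a regular 24-gon of circumradius 3.5 (constant along its height) (area = (24/2)·3.500²·sin(360°/24) = 38.05 mm²); After the difference (first − rest): starting from the result so far (135.00 mm²), the r=3.5 cylinder at (0.5, 2) partially overlaps it — only the 16.69 mm² overlap (of its 38.05 mm²) is removed, clipping the outline — area = 118.31 mm². Checking containment: the cross-section at z = 12 is a subset of the cross-section at z = 2.1.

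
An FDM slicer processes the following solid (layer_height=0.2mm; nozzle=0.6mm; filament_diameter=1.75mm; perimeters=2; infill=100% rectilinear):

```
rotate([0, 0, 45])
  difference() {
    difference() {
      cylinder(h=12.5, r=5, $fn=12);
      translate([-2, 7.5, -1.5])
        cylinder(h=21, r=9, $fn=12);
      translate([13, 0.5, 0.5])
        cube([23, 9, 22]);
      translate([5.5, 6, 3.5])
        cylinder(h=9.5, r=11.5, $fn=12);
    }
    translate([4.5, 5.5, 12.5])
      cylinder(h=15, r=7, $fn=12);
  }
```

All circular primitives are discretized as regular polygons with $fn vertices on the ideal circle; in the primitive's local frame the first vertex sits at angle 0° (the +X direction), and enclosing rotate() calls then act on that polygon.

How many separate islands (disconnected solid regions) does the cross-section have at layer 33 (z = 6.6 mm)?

1

At z = 6.6 mm: the r=5 cylinder gives a regular 12-gon of circumradius 5 (constant along its height); the r=9 cylinder at (-2, 7.5) contributes a regular 12-gon of circumradius 9; the 23×9 cube at (13, 0.5) contributes its full rectangle; the r=11.5 cylinder at (5.5, 6) gives a regular 12-gon of circumradius 11.5 (constant along its height); Taking the first minus the rest: starting from the r=5 cylinder, the r=9 cylinder at (-2, 7.5) partially overlaps it — only the 42.89 mm² overlap (of its 243.00 mm²) is removed, clipping the outline; the 23×9 cube at (13, 0.5) misses the remaining region (no effect); the r=11.5 cylinder at (5.5, 6) partially overlaps it — only the 22.44 mm² overlap (of its 396.75 mm²) is removed, clipping the outline — 1 connected region; the cylinder at (4.5, 5.5) does not reach this height (z outside [12.5, 27.5]); Taking the first minus the rest: none of the subtracted shapes is present at this height, so the result so far is unchanged — 1 connected region; (whole slice rotated 45° about Z — lengths, areas and connectivity unchanged). Overall, the cross-section is a single solid region. Island count = 1.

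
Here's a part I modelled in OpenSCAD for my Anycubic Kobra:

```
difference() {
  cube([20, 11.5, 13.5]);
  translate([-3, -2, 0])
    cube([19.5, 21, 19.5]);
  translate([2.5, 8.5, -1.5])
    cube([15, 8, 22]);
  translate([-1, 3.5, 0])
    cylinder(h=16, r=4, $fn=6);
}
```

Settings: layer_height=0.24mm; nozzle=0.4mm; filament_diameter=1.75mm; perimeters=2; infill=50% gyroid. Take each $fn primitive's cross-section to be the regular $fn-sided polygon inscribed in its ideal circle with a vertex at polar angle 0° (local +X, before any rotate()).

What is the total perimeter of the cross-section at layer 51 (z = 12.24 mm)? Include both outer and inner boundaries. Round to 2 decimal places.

30.00 mm

At z = 12.24 mm: the 20×11.5 cube contributes its full rectangle (perimeter 63.00 mm); the cube at (-3, -2) (footprint 19.5×21) is included at this height (perimeter 81.00 mm); the cube at (2.5, 8.5) (footprint 15×8) is included at this height (perimeter 46.00 mm); the cylinder at (-1, 3.5): section is a regular 6-gon, circumradius r=4 (perimeter = 2·6·4.000·sin(180°/6) = 24.00 mm); After the difference (first − rest): starting from the 20×11.5 cube, the 19.5×21 cube at (-3, -2) partially overlaps it — only the 189.75 mm² overlap (of its 409.50 mm²) is removed, clipping the outline; the 15×8 cube at (2.5, 8.5) partially overlaps it — only the 3.00 mm² overlap (of its 120.00 mm²) is removed, clipping the outline; the r=4 cylinder at (-1, 3.5) misses the remaining region (no effect) — boundary = 30.00 mm. Overall, the cross-section is a single solid region. Total boundary length (outer) = 30.00 mm.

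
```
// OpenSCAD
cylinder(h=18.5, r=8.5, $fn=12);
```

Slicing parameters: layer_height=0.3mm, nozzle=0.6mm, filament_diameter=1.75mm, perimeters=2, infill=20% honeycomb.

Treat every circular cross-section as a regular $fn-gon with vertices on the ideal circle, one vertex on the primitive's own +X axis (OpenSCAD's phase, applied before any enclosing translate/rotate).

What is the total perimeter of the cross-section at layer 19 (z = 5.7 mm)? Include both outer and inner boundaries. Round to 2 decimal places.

52.80 mm

At z = 5.7 mm: the r=8.5 cylinder gives a regular 12-gon of circumradius 8.5 (constant along its height) (perimeter = 2·12·8.500·sin(180°/12) = 52.80 mm). Overall, the cross-section is a single solid region. Total boundary length (outer) = 52.80 mm.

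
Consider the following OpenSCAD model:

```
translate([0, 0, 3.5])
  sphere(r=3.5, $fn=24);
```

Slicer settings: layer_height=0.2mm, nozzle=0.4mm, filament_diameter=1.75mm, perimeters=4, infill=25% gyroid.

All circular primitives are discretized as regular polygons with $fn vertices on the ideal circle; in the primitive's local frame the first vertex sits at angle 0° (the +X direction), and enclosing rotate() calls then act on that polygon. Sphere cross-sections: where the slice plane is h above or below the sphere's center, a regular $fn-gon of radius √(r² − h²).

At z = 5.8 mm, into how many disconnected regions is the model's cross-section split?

At z = 5.8 mm: the r=3.5 sphere slices to a regular 24-gon of circumradius 2.638 (√(r²−h²) with h=2.3 from center). The result has 1 disconnected region.

1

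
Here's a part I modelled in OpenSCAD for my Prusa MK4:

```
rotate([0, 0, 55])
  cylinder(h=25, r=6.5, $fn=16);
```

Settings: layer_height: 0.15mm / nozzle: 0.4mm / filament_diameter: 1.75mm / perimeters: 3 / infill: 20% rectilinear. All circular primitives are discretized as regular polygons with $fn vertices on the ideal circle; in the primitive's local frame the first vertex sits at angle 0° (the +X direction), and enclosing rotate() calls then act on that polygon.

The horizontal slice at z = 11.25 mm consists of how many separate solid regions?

At z = 11.25 mm: the r=6.5 cylinder contributes a regular 16-gon of circumradius 6.5; (rotated 55° about Z; rotation is an isometry so areas/perimeters/island counts are preserved). The result has 1 disconnected region.

1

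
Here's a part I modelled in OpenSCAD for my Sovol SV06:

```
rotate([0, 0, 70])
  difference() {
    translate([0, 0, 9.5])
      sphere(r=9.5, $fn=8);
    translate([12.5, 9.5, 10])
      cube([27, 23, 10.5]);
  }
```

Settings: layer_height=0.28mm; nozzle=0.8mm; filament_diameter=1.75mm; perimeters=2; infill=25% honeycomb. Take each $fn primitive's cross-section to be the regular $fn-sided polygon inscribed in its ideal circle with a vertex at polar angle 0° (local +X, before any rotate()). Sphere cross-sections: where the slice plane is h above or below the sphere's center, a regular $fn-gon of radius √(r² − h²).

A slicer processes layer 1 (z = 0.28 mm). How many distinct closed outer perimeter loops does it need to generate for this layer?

1

At z = 0.28 mm: the r=9.5 sphere slices to a regular 8-gon of circumradius 2.289 (√(r²−h²) with h=9.22 from center); the cube at (12.5, 9.5) is absent (z outside [10, 20.5]); Subtracting the remaining from the first: none of the subtracted shapes is present at this height, so the r=9.5 sphere is unchanged — 1 connected region; (whole slice rotated 70° about Z — lengths, areas and connectivity unchanged). The result has 1 disconnected region.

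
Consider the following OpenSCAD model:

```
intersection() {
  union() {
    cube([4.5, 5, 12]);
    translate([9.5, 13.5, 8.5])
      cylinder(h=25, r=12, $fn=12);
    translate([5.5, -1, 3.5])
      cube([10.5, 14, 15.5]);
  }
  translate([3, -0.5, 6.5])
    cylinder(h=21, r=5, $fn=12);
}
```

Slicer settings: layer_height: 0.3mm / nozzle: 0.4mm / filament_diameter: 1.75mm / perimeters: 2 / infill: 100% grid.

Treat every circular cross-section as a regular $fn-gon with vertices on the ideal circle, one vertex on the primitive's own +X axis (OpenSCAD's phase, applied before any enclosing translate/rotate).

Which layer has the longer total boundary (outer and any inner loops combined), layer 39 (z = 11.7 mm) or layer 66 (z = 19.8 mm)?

layer 39 (z = 11.7 mm)

Layer 39 (z = 11.7): the cube (footprint 4.5×5) is included at this height (perimeter 19.00 mm); the r=12 cylinder at (9.5, 13.5) gives a regular 12-gon of circumradius 12 (constant along its height) (perimeter = 2·12·12.000·sin(180°/12) = 74.54 mm); the cube at (5.5, -1) (footprint 10.5×14) is included at this height (perimeter 49.00 mm); Taking the union: the regions partially overlap (shared area 116.67 mm²), so the edge portions inside another operand are dropped and the merged outline is re-measured after clipping — boundary = 92.40 mm; the r=5 cylinder at (3, -0.5) contributes a regular 12-gon of circumradius 5 (perimeter = 2·12·5.000·sin(180°/12) = 31.06 mm); After intersecting: the r=5 cylinder at (3, -0.5) partially overlaps the result so far; clipping to the common part keeps 28.21 mm² — boundary = 29.22 mm. So its perimeter = 29.22 mm. Layer 66 (z = 19.8): the cube is not intersected at this z (z outside [0, 12]); the cylinder at (9.5, 13.5): section is a regular 12-gon, circumradius r=12 (perimeter = 2·12·12.000·sin(180°/12) = 74.54 mm); the cube at (5.5, -1) is not intersected at this z (z outside [3.5, 19]); Taking the union: only the r=12 cylinder at (9.5, 13.5) is present, so the union is just that shape — boundary = 74.54 mm; the r=5 cylinder at (3, -0.5) gives a regular 12-gon of circumradius 5 (constant along its height) (perimeter = 2·12·5.000·sin(180°/12) = 31.06 mm); Keeping only the common overlap: the r=5 cylinder at (3, -0.5) partially overlaps that combined region; clipping to the common part keeps 4.45 mm² — boundary = 11.30 mm. So its perimeter = 11.30 mm. Layer 39 is larger (29.22 vs 11.30 mm).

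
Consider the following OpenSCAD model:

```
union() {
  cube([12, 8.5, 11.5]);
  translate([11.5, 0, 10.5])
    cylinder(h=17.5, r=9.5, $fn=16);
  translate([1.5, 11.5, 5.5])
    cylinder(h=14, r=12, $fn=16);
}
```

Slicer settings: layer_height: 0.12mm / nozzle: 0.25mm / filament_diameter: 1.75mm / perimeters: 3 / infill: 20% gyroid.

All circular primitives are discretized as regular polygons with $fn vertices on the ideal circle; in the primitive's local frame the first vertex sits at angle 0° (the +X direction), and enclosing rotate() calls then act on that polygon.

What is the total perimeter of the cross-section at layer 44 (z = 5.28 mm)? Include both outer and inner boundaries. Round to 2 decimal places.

At z = 5.28 mm: the 12×8.5 cube contributes its full rectangle (perimeter 41.00 mm); the cylinder at (11.5, 0) is not intersected at this z (z outside [10.5, 28]); the cylinder at (1.5, 11.5) does not reach this height (z outside [5.5, 19.5]); Taking the union: only the 12×8.5 cube is present, so the union is just that shape — boundary = 41.00 mm. Overall, the cross-section is a single solid region. Total boundary length (outer) = 41.00 mm.

41.00 mm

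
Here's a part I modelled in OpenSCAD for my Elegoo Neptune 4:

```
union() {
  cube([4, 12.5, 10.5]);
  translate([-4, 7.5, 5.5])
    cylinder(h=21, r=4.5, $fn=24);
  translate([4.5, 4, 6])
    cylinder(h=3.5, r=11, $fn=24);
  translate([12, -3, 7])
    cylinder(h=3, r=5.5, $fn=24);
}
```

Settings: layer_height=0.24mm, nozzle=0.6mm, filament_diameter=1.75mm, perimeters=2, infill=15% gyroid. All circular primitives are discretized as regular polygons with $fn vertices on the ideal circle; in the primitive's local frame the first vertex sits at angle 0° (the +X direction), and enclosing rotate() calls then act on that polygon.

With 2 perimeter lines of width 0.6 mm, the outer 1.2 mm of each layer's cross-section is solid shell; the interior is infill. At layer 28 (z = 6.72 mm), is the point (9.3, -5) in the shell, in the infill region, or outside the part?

shell

At z = 6.72 mm: the 4×12.5 cube contributes its full rectangle; the cylinder at (-4, 7.5): section is a regular 24-gon, circumradius r=4.5; the r=11 cylinder at (4.5, 4) gives a regular 24-gon of circumradius 11 (constant along its height); the cylinder at (12, -3) is not intersected at this z (z outside [7, 10]); Combining (union): the regions partially overlap (shared area 94.25 mm²), so overlapping operands fuse into one piece — 1 connected region. Overall, the cross-section is a single solid region. The nearest boundary edge runs (10.00, -5.53)→(7.35, -6.63); distance from the point to it = 0.75 mm. The point is inside the cross-section, 0.75 mm from the nearest boundary — within the 1.2 mm shell band (2 × 0.6).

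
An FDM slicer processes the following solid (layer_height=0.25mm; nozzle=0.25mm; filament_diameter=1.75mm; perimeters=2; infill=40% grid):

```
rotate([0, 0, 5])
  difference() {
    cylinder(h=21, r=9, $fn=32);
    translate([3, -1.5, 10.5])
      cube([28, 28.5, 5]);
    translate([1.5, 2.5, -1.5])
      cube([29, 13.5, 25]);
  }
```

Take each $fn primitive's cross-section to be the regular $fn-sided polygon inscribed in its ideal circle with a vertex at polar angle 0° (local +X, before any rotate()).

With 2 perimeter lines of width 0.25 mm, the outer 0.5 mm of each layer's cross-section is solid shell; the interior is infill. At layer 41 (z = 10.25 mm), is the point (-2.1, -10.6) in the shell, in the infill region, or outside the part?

outside

At z = 10.25 mm: the cylinder: section is a regular 32-gon, circumradius r=9; the cube at (3, -1.5) is not intersected at this z (z outside [10.5, 15.5]); the 29×13.5 cube at (1.5, 2.5) contributes its full rectangle; Taking the first minus the rest: starting from the r=9 cylinder, the 29×13.5 cube at (1.5, 2.5) partially overlaps it — only the 31.43 mm² overlap (of its 391.50 mm²) is removed, clipping the outline — 1 connected region; (rotated 5° about Z; rotation is an isometry so areas/perimeters/island counts are preserved). Overall, the cross-section is a single solid region. Undo the 5° rotation: the query point maps to (-3.016, -10.377) in the un-rotated model frame. The nearest boundary edge runs (-1.76, -8.83)→(-3.44, -8.31); distance from the point to it = 1.85 mm. The point is not inside any of the regions above, so it lies outside the cross-section (1.85 mm from the nearest boundary).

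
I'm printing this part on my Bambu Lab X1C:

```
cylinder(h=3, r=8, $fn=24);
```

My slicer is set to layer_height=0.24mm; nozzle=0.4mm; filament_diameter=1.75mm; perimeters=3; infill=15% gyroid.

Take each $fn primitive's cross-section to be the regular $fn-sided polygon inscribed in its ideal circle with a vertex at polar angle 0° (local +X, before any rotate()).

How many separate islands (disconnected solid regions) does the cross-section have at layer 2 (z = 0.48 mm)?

At z = 0.48 mm: the r=8 cylinder gives a regular 24-gon of circumradius 8 (constant along its height). Overall, the cross-section is a single solid region. Island count = 1.

1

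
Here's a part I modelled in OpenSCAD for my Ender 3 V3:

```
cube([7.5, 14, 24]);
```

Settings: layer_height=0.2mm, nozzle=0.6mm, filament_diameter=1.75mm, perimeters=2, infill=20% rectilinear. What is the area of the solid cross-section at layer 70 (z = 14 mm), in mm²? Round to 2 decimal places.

At z = 14 mm: the cube is present — its section is the full 7.5×14 rectangle (area 105.00 mm²). Overall, the cross-section is a single solid region. Net area = 105.00 mm².

105.00 mm²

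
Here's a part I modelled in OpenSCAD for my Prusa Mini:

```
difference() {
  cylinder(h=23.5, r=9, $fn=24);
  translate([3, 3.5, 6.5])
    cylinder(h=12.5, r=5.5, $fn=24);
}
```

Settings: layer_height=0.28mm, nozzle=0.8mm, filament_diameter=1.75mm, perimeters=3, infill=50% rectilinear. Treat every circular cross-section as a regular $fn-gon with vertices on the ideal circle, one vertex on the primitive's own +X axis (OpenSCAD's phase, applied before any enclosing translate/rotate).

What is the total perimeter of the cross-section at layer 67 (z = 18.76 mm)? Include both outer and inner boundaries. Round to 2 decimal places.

70.71 mm

At z = 18.76 mm: the r=9 cylinder gives a regular 24-gon of circumradius 9 (constant along its height) (perimeter = 2·24·9.000·sin(180°/24) = 56.39 mm); the r=5.5 cylinder at (3, 3.5) contributes a regular 24-gon of circumradius 5.5 (perimeter = 2·24·5.500·sin(180°/24) = 34.46 mm); Subtracting the remaining from the first: starting from the r=9 cylinder, the r=5.5 cylinder at (3, 3.5) partially overlaps it — only the 86.58 mm² overlap (of its 93.95 mm²) is removed, clipping the outline — boundary = 70.71 mm. Overall, the cross-section is a single solid region. Total boundary length (outer) = 70.71 mm.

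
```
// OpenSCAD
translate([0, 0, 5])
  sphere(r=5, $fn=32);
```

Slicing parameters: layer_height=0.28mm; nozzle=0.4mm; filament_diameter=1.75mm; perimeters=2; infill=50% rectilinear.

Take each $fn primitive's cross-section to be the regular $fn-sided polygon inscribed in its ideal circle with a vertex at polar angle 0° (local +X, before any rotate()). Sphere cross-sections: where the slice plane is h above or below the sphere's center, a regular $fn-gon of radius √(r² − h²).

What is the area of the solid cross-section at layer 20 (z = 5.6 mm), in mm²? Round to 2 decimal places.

At z = 5.6 mm: the r=5 sphere contributes a regular 32-gon of circumradius √(5²−0.6²) = 4.964 (area = (32/2)·4.964²·sin(360°/32) = 76.91 mm²). Overall, the cross-section is a single solid region. Net area = 76.91 mm².

76.91 mm²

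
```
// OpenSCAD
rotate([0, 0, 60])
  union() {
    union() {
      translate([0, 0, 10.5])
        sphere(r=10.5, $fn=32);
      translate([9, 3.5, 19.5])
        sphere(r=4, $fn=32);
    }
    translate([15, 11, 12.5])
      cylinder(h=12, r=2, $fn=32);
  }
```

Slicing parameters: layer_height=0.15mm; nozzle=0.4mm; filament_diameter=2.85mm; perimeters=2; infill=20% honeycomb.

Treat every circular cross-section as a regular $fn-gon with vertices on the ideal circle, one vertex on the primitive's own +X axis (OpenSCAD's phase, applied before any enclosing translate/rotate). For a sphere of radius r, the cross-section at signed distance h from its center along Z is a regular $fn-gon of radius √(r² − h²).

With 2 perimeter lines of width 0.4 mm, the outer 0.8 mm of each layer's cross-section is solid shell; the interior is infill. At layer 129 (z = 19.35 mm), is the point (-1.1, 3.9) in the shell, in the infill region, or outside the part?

At z = 19.35 mm: the sphere: section is a regular 32-gon, circumradius = √(r²−h²) = √(10.5²−8.85²) = 5.650; the r=4 sphere at (9, 3.5) slices to a regular 32-gon of circumradius 3.997 (√(r²−h²) with h=0.15 from center); Taking the union: the 2 present regions are separate (no shared area or edge), so areas and boundary lengths simply add and each stays a separate island — 2 connected regions; the r=2 cylinder at (15, 11) contributes a regular 32-gon of circumradius 2; Merging all regions: the 2 present regions are separate (no shared area or edge), so areas and boundary lengths simply add and each stays a separate island — 3 connected regions; (rotated 60° about Z; rotation is an isometry so areas/perimeters/island counts are preserved). Overall, the cross-section has 3 separate islands. Undo the 60° rotation: the query point maps to (2.827, 2.903) in the un-rotated model frame. The nearest boundary edge runs (3.14, 4.70)→(4.00, 4.00); distance from the point to it = 1.59 mm. (Shell/infill is judged within the island containing the point — the largest one.) The point is inside the cross-section and 1.59 mm from the nearest boundary — more than the 0.8 mm shell width (2 × 0.4), so it's in the infill interior.

infill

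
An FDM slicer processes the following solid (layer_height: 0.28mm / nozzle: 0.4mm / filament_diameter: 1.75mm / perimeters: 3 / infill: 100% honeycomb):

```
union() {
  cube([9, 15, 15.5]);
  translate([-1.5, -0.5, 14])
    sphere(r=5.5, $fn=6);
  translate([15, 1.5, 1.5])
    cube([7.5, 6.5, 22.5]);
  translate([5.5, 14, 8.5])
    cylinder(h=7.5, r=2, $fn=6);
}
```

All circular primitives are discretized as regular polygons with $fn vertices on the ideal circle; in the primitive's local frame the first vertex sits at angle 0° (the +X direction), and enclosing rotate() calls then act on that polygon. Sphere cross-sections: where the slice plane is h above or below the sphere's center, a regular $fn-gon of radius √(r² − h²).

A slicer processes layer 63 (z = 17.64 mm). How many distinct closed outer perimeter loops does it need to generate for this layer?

2

At z = 17.64 mm: the cube does not reach this height (z outside [0, 15.5]); the r=5.5 sphere at (-1.5, -0.5) contributes a regular 6-gon of circumradius √(5.5²−3.64²) = 4.123; the 7.5×6.5 cube at (15, 1.5) contributes its full rectangle; the cylinder at (5.5, 14) is absent (z outside [8.5, 16]); Merging all regions: the 2 present regions are separate (no shared area or edge), so areas and boundary lengths simply add and each stays a separate island — 2 connected regions. The result has 2 disconnected regions.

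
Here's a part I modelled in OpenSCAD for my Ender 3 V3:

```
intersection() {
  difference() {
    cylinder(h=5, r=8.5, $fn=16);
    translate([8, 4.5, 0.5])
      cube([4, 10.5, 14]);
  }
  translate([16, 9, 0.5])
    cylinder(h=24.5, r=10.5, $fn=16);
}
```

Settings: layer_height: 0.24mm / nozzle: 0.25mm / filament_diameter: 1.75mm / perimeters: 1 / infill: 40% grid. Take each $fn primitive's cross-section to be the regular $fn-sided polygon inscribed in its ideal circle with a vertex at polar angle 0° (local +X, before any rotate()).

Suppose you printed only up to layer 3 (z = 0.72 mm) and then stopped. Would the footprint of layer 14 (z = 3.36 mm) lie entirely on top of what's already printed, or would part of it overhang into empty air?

Compare the two slices. At z = 0.72: the r=8.5 cylinder contributes a regular 16-gon of circumradius 8.5 (area = (16/2)·8.500²·sin(360°/16) = 221.19 mm²); the cube at (8, 4.5) (footprint 4×10.5) is included at this height (area 42.00 mm²); After the difference (first − rest): starting from the r=8.5 cylinder (221.19 mm²), the 4×10.5 cube at (8, 4.5) misses the remaining region (no effect) — area = 221.19 mm²; the r=10.5 cylinder at (16, 9) gives a regular 16-gon of circumradius 10.5 (constant along its height) (area = (16/2)·10.500²·sin(360°/16) = 337.53 mm²); Keeping only the common overlap: the r=10.5 cylinder at (16, 9) partially overlaps that combined region; clipping to the common part keeps 1.03 mm² — area = 1.03 mm². At z = 3.36: the r=8.5 cylinder contributes a regular 16-gon of circumradius 8.5 (area = (16/2)·8.500²·sin(360°/16) = 221.19 mm²); the cube at (8, 4.5) is present — its section is the full 4×10.5 rectangle (area 42.00 mm²); After the difference (first − rest): starting from the r=8.5 cylinder (221.19 mm²), the 4×10.5 cube at (8, 4.5) misses the remaining region (no effect) — area = 221.19 mm²; the r=10.5 cylinder at (16, 9) gives a regular 16-gon of circumradius 10.5 (constant along its height) (area = (16/2)·10.500²·sin(360°/16) = 337.53 mm²); After intersecting: the r=10.5 cylinder at (16, 9) partially overlaps the result so far; clipping to the common part keeps 1.03 mm² — area = 1.03 mm². Checking containment: the cross-section at z = 3.36 is a subset of the cross-section at z = 0.72.

entirely on top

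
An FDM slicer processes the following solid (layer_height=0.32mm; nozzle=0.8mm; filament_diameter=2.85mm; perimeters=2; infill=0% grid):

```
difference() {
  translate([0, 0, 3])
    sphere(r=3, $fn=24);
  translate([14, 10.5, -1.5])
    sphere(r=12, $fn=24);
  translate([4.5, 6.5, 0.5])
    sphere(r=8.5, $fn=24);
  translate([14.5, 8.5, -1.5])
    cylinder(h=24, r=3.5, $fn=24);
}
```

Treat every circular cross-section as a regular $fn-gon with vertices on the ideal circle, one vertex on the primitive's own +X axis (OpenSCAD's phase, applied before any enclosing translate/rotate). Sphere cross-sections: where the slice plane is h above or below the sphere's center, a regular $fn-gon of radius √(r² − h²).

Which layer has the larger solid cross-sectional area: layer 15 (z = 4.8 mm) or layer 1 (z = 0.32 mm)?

Layer 15 (z = 4.8): the sphere: section is a regular 24-gon, circumradius = √(r²−h²) = √(3²−1.8²) = 2.400 (area = (24/2)·2.400²·sin(360°/24) = 17.89 mm²); the r=12 sphere at (14, 10.5) slices to a regular 24-gon of circumradius 10.213 (√(r²−h²) with h=6.3 from center) (area = (24/2)·10.213²·sin(360°/24) = 323.97 mm²); the sphere at (4.5, 6.5): section is a regular 24-gon, circumradius = √(r²−h²) = √(8.5²−4.3²) = 7.332 (area = (24/2)·7.332²·sin(360°/24) = 166.97 mm²); the r=3.5 cylinder at (14.5, 8.5) gives a regular 24-gon of circumradius 3.5 (constant along its height) (area = (24/2)·3.500²·sin(360°/24) = 38.05 mm²); After the difference (first − rest): starting from the r=3 sphere (17.89 mm²), the r=12 sphere at (14, 10.5) misses the remaining region (no effect); the r=8.5 sphere at (4.5, 6.5) partially overlaps it — only the 5.51 mm² overlap (of its 166.97 mm²) is removed, clipping the outline; the r=3.5 cylinder at (14.5, 8.5) misses the remaining region (no effect) — area = 12.38 mm². So its area = 12.38 mm². Layer 1 (z = 0.32): the sphere: section is a regular 24-gon, circumradius = √(r²−h²) = √(3²−2.68²) = 1.348 (area = (24/2)·1.348²·sin(360°/24) = 5.65 mm²); the sphere at (14, 10.5): section is a regular 24-gon, circumradius = √(r²−h²) = √(12²−1.82²) = 11.861 (area = (24/2)·11.861²·sin(360°/24) = 436.95 mm²); the sphere at (4.5, 6.5): section is a regular 24-gon, circumradius = √(r²−h²) = √(8.5²−0.18²) = 8.498 (area = (24/2)·8.498²·sin(360°/24) = 224.30 mm²); the r=3.5 cylinder at (14.5, 8.5) contributes a regular 24-gon of circumradius 3.5 (area = (24/2)·3.500²·sin(360°/24) = 38.05 mm²); Taking the first minus the rest: starting from the r=3 sphere (5.65 mm²), the r=12 sphere at (14, 10.5) misses the remaining region (no effect); the r=8.5 sphere at (4.5, 6.5) partially overlaps it — only the 4.16 mm² overlap (of its 224.30 mm²) is removed, clipping the outline; the r=3.5 cylinder at (14.5, 8.5) misses the remaining region (no effect) — area = 1.48 mm². So its area = 1.48 mm². Layer 15 is larger (12.38 vs 1.48 mm²).

layer 15 (z = 4.8 mm)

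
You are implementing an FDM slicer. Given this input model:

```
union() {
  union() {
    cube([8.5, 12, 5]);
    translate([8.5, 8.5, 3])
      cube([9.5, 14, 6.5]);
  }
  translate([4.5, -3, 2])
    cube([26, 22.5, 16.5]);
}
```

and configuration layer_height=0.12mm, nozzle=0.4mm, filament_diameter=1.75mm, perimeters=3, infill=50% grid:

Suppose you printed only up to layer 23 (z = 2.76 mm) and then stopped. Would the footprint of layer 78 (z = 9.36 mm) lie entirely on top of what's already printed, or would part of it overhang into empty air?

Compare the two slices. At z = 2.76: the 8.5×12 cube contributes its full rectangle (area 102.00 mm²); the cube at (8.5, 8.5) does not reach this height (z outside [3, 9.5]); Taking the union: only the 8.5×12 cube is present, so the union is just that shape — area = 102.00 mm²; the 26×22.5 cube at (4.5, -3) contributes its full rectangle (area 585.00 mm²); Merging all regions: the regions partially overlap — summed areas 687.00 mm² minus the doubly-counted overlap 48.00 mm² gives 639.00 mm² — area = 639.00 mm². At z = 9.36: the cube is not intersected at this z (z outside [0, 5]); the cube at (8.5, 8.5) is present — its section is the full 9.5×14 rectangle (area 133.00 mm²); Merging all regions: only the 9.5×14 cube at (8.5, 8.5) is present, so the union is just that shape — area = 133.00 mm²; the cube at (4.5, -3) (footprint 26×22.5) is included at this height (area 585.00 mm²); Combining (union): the regions partially overlap — summed areas 718.00 mm² minus the doubly-counted overlap 104.50 mm² gives 613.50 mm² — area = 613.50 mm². Checking containment: at z = 9.36 the cross-section extends beyond the z = 2.76 cross-section by about 28.50 mm².

part overhangs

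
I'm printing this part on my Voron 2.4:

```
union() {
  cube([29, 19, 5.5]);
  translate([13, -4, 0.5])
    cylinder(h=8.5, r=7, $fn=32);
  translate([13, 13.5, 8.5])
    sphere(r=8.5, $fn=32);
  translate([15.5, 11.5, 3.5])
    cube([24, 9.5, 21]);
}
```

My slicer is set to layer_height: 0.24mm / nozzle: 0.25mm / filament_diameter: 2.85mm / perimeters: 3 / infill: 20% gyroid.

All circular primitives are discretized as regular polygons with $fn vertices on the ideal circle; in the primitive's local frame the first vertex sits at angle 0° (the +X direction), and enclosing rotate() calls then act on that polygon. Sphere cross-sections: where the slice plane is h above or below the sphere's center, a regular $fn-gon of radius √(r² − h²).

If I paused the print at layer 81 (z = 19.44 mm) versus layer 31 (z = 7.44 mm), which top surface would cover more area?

layer 31 (z = 7.44 mm)

Layer 81 (z = 19.44): the cube is not intersected at this z (z outside [0, 5.5]); the cylinder at (13, -4) is absent (z outside [0.5, 9]); the sphere at (13, 13.5) is absent (|z−center|=10.940 > r=8.5); the cube at (15.5, 11.5) is present — its section is the full 24×9.5 rectangle (area 228.00 mm²); Taking the union: only the 24×9.5 cube at (15.5, 11.5) is present, so the union is just that shape — area = 228.00 mm². So its area = 228.00 mm². Layer 31 (z = 7.44): the cube is not intersected at this z (z outside [0, 5.5]); the r=7 cylinder at (13, -4) gives a regular 32-gon of circumradius 7 (constant along its height) (area = (32/2)·7.000²·sin(360°/32) = 152.95 mm²); the r=8.5 sphere at (13, 13.5) slices to a regular 32-gon of circumradius 8.434 (√(r²−h²) with h=1.06 from center) (area = (32/2)·8.434²·sin(360°/32) = 222.02 mm²); the cube at (15.5, 11.5) (footprint 24×9.5) is included at this height (area 228.00 mm²); Merging all regions: the regions partially overlap — summed areas 602.97 mm² minus the doubly-counted overlap 46.09 mm² gives 556.88 mm² — area = 556.88 mm². So its area = 556.88 mm². Layer 31 is larger (556.88 vs 228.00 mm²).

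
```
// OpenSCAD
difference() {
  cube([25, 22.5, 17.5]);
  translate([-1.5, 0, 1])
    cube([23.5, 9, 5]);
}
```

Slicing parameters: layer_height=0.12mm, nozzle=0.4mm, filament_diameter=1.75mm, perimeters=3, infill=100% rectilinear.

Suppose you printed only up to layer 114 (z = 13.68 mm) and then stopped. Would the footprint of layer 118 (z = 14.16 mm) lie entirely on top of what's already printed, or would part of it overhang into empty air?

entirely on top

Compare the two slices. At z = 13.68: the cube is present — its section is the full 25×22.5 rectangle (area 562.50 mm²); the cube at (-1.5, 0) is not intersected at this z (z outside [1, 6]); After the difference (first − rest): none of the subtracted shapes is present at this height, so the 25×22.5 cube is unchanged — area = 562.50 mm². At z = 14.16: the cube (footprint 25×22.5) is included at this height (area 562.50 mm²); the cube at (-1.5, 0) is absent (z outside [1, 6]); Taking the first minus the rest: none of the subtracted shapes is present at this height, so the 25×22.5 cube is unchanged — area = 562.50 mm². Checking containment: the cross-section at z = 14.16 is a subset of the cross-section at z = 13.68.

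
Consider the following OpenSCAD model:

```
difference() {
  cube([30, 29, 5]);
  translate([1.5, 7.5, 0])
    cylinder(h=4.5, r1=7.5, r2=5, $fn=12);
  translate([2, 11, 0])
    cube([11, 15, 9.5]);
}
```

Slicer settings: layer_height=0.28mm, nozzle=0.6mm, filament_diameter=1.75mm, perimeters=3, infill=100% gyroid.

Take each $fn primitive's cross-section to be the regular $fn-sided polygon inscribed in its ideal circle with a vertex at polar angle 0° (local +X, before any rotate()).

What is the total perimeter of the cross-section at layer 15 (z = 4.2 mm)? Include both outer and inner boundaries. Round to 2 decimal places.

At z = 4.2 mm: the cube (footprint 30×29) is included at this height (perimeter 118.00 mm); the cone at (1.5, 7.5): at t=0.933 of its height the radius interpolates to r₁+(r₂−r₁)t = 5.167, giving a regular 12-gon of that circumradius (perimeter = 2·12·5.167·sin(180°/12) = 32.09 mm); the 11×15 cube at (2, 11) contributes its full rectangle (perimeter 52.00 mm); Taking the first minus the rest: starting from the 30×29 cube, the cone at (1.5, 7.5) partially overlaps it — only the 54.94 mm² overlap (of its 80.08 mm²) is removed, clipping the outline; the 11×15 cube at (2, 11) partially overlaps it — only the 161.91 mm² overlap (of its 165.00 mm²) is removed, clipping the outline — boundary = 171.50 mm. Overall, the cross-section is a single solid region. Total boundary length (outer) = 171.50 mm.

171.50 mm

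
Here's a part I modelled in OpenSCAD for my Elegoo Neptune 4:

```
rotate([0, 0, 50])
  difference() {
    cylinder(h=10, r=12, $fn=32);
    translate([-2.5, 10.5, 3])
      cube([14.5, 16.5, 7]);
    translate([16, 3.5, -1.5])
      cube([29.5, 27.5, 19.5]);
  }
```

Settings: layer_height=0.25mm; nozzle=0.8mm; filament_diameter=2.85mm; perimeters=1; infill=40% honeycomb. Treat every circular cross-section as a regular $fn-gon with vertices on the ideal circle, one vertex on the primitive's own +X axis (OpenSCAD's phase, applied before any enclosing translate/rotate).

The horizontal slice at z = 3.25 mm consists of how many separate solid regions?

At z = 3.25 mm: the r=12 cylinder gives a regular 32-gon of circumradius 12 (constant along its height); the cube at (-2.5, 10.5) is present — its section is the full 14.5×16.5 rectangle; the cube at (16, 3.5) (footprint 29.5×27.5) is included at this height; After the difference (first − rest): starting from the r=12 cylinder, the 14.5×16.5 cube at (-2.5, 10.5) partially overlaps it — only the 9.09 mm² overlap (of its 239.25 mm²) is removed, clipping the outline; the 29.5×27.5 cube at (16, 3.5) misses the remaining region (no effect) — 1 connected region; (rotated 50° about Z; rotation is an isometry so areas/perimeters/island counts are preserved). The result has 1 disconnected region.

1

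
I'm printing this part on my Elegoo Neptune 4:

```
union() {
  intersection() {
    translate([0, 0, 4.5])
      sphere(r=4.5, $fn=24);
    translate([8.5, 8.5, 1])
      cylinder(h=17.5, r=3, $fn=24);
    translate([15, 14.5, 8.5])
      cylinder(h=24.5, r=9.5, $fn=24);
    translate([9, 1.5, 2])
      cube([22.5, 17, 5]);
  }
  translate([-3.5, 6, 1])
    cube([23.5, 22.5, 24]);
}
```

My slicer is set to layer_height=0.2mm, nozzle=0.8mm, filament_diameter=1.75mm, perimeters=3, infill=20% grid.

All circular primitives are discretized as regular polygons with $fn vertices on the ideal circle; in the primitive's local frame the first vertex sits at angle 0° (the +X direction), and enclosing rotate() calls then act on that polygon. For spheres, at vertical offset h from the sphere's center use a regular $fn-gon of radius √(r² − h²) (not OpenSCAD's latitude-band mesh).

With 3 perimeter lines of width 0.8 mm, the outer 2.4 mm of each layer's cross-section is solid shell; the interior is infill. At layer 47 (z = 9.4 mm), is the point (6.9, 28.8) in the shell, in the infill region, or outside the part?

At z = 9.4 mm: the sphere does not reach this height (|z−center|=4.900 > r=4.5); the cylinder at (8.5, 8.5): section is a regular 24-gon, circumradius r=3; the r=9.5 cylinder at (15, 14.5) gives a regular 24-gon of circumradius 9.5 (constant along its height); the cube at (9, 1.5) does not reach this height (z outside [2, 7]); After intersecting: at least one operand is absent at this height, so nothing remains; the cube at (-3.5, 6) (footprint 23.5×22.5) is included at this height; Combining (union): only the 23.5×22.5 cube at (-3.5, 6) is present, so the union is just that shape — 1 connected region. Overall, the cross-section is a single solid region. The nearest boundary edge runs (20.00, 28.50)→(-3.50, 28.50); distance from the point to it = 0.30 mm. The point is not inside any of the regions above, so it lies outside the cross-section (0.30 mm from the nearest boundary).

outside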